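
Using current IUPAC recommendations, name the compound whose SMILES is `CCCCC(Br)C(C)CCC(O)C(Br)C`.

2,7-dibromo-6-methylundecan-3-ol

The longest carbon chain that includes the –OH group has 11 carbons, so the parent hydride is undecane.
The principal characteristic group is an alcohol (–OH), named with the suffix -ol.
Number the chain so that numbering from this end puts the hydroxyl group at C-3 rather than C-9.
With this numbering: the hydroxyl at C-3; bromo groups at C-2 and C-7; a methyl group at C-6.
Substituent prefixes are cited in alphabetical order (multiplying prefixes like di-/tri- are ignored for ordering).
Putting it together: 2,7-dibromo-6-methylundecan-3-ol.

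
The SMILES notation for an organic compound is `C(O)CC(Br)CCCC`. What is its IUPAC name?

The longest chain bearing the –OH group is 7 carbons long (heptane).
An alcohol (–OH) is the principal characteristic group, giving the suffix -ol.
The numbering direction is chosen so that numbering from this end puts the hydroxyl group at C-1 rather than C-7.
That gives the hydroxyl at C-1; a bromo group at C-3.
Putting it together: 3-bromoheptan-1-ol.

3-bromoheptan-1-ol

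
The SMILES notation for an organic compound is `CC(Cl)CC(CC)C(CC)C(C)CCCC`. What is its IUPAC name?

The longest carbon chain is 10 atoms: the parent is decane.
Number the chain so that the substituent locant set {2,4,5,6} is lower than {5,6,7,9} at the first point of difference.
That gives a chloro group at C-2; ethyl groups at C-4 and C-5; a methyl group at C-6.
Prefixes are listed alphabetically: chloro, ethyl, methyl.
Assembling the pieces gives 2-chloro-4,5-diethyl-6-methyldecane.

2-chloro-4,5-diethyl-6-methyldecane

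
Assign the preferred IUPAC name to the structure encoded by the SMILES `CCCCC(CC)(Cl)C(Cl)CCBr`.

1-bromo-3,4-dichloro-4-ethyloctane

The parent chain contains 8 carbons (octane).
Number the chain so that the substituent locant set {1,3,4,4} is lower than {5,5,6,8} at the first point of difference.
This places a bromo group at C-1; chloro groups at C-3 and C-4; an ethyl group at C-4.
Prefixes are listed alphabetically: bromo, chloro, ethyl.
Putting it together: 1-bromo-3,4-dichloro-4-ethyloctane.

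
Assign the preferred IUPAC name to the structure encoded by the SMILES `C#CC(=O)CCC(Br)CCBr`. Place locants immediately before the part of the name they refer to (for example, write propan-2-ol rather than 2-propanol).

6,8-dibromooct-1-yn-3-one

The longest chain bearing the carbonyl and the multiple bond is 8 carbons long (octane).
A ketone (C=O on an internal carbon) is the principal characteristic group, giving the suffix -one.
There is one C≡C triple bond, indicated by the ending -yne.
Number the chain so that numbering from this end puts the carbonyl group at C-3 rather than C-6.
That gives the carbonyl at C-3; the triple bond between C-1 and C-2; bromo groups at C-6 and C-8.
The name is 6,8-dibromooct-1-yn-3-one.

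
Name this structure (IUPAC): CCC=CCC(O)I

1-iodohex-3-en-1-ol

The longest chain bearing the –OH group and the multiple bond is 6 carbons long (hexane).
The principal characteristic group is an alcohol (–OH), named with the suffix -ol.
A C=C double bond in the chain gives the infix -ene-.
The numbering direction is chosen so that numbering from this end puts the hydroxyl group at C-1 rather than C-6.
With this numbering: the hydroxyl at C-1; the double bond between C-3 and C-4; an iodo group at C-1.
Putting it together: 1-iodohex-3-en-1-ol.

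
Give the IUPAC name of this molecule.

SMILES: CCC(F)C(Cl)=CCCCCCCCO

9-chloro-10-fluorododec-8-en-1-ol

Counting along the main chain through the –OH group and the multiple bond gives 12 carbons: the parent is dodecane.
The highest-priority functional group is an alcohol (–OH), so the name ends in -ol.
A C=C double bond in the chain gives the infix -ene-.
Choose the numbering such that numbering from this end puts the hydroxyl group at C-1 rather than C-12.
That gives the hydroxyl at C-1; the double bond between C-8 and C-9; a chloro group at C-9; a fluoro group at C-10.
Prefixes are listed alphabetically: chloro, fluoro.
Assembling the pieces gives 9-chloro-10-fluorododec-8-en-1-ol.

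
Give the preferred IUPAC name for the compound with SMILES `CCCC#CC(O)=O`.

Counting along the main chain through the –COOH group and the multiple bond gives 6 carbons: the parent is hexane.
A carboxylic acid (terminal –COOH) is the principal characteristic group, giving the suffix -oic acid.
A C≡C triple bond in the chain gives the infix -yne-.
The numbering direction is chosen so that the carboxylic acid carbon is C-1 by definition.
With this numbering: the triple bond between C-2 and C-3.
Putting it together: hex-2-ynoic acid.

hex-2-ynoic acid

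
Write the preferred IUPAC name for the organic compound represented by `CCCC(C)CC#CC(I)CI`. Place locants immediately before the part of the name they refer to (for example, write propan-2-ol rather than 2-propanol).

1,2-diiodo-6-methylnon-3-yne

The longest carbon chain that includes the multiple bond has 9 carbons, so the parent hydride is nonane.
The chain contains a C≡C triple bond, so the unsaturation ending is -yne.
The numbering direction is chosen so that numbering from this end puts the triple bond at C-3 rather than C-6.
This places the triple bond between C-3 and C-4; iodo groups at C-1 and C-2; a methyl group at C-6.
Prefixes are listed alphabetically: iodo, methyl.
Assembling the pieces gives 1,2-diiodo-6-methylnon-3-yne.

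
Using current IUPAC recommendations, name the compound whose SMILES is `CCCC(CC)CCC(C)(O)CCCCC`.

9-ethyl-6-methyldodecan-6-ol

The longest chain bearing the –OH group is 12 carbons long (dodecane).
An alcohol (–OH) is the principal characteristic group, giving the suffix -ol.
The numbering direction is chosen so that numbering from this end puts the hydroxyl group at C-6 rather than C-7.
With this numbering: the hydroxyl at C-6; an ethyl group at C-9; a methyl group at C-6.
The substituents are ordered alphabetically, ignoring any di-/tri- multipliers.
Assembling the pieces gives 9-ethyl-6-methyldodecan-6-ol.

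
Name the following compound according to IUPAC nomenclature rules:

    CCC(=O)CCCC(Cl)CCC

7-chlorodecan-3-one

The longest carbon chain that includes the carbonyl has 10 carbons, so the parent hydride is decane.
The highest-priority functional group is a ketone (C=O on an internal carbon), so the name ends in -one.
The numbering direction is chosen so that numbering from this end puts the carbonyl group at C-3 rather than C-8.
That gives the carbonyl at C-3; a chloro group at C-7.
The name is 7-chlorodecan-3-one.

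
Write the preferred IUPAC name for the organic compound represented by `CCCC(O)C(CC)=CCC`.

5-ethyloct-5-en-4-ol

Counting along the main chain through the –OH group and the multiple bond gives 8 carbons: the parent is octane.
The principal characteristic group is an alcohol (–OH), named with the suffix -ol.
A C=C double bond in the chain gives the infix -ene-.
The numbering direction is chosen so that numbering from this end puts the hydroxyl group at C-4 rather than C-5.
This places the hydroxyl at C-4; the double bond between C-5 and C-6; an ethyl group at C-5.
Assembling the pieces gives 5-ethyloct-5-en-4-ol.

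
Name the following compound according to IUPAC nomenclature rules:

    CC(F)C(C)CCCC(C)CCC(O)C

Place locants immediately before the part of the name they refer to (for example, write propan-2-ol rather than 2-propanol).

Counting along the main chain through the –OH group gives 11 carbons: the parent is undecane.
The principal characteristic group is an alcohol (–OH), named with the suffix -ol.
The numbering direction is chosen so that numbering from this end puts the hydroxyl group at C-2 rather than C-10.
That gives the hydroxyl at C-2; a fluoro group at C-10; methyl groups at C-5 and C-9.
Substituent prefixes are cited in alphabetical order (multiplying prefixes like di-/tri- are ignored for ordering).
Putting it together: 10-fluoro-5,9-dimethylundecan-2-ol.

10-fluoro-5,9-dimethylundecan-2-ol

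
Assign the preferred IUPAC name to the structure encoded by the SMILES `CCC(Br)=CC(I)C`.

4-bromo-2-iodohex-3-ene

Counting along the main chain through the multiple bond gives 6 carbons: the parent is hexane.
There is one C=C double bond, indicated by the ending -ene.
The numbering direction is chosen so that the substituent locant set {2,4} is lower than {3,5} at the first point of difference.
This places the double bond between C-3 and C-4; a bromo group at C-4; an iodo group at C-2.
Substituent prefixes are cited in alphabetical order (multiplying prefixes like di-/tri- are ignored for ordering).
Putting it together: 4-bromo-2-iodohex-3-ene.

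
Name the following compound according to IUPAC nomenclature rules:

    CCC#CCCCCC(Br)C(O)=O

2-bromodec-7-ynoic acid

The longest carbon chain that includes the –COOH group and the multiple bond has 10 carbons, so the parent hydride is decane.
A carboxylic acid (terminal –COOH) is the principal characteristic group, giving the suffix -oic acid.
A C≡C triple bond in the chain gives the infix -yne-.
The numbering direction is chosen so that the carboxylic acid carbon is C-1 by definition.
With this numbering: the triple bond between C-7 and C-8; a bromo group at C-2.
Assembling the pieces gives 2-bromodec-7-ynoic acid.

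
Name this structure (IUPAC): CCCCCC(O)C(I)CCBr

The longest chain bearing the –OH group is 9 carbons long (nonane).
The highest-priority functional group is an alcohol (–OH), so the name ends in -ol.
The numbering direction is chosen so that numbering from this end puts the hydroxyl group at C-4 rather than C-6.
With this numbering: the hydroxyl at C-4; a bromo group at C-1; an iodo group at C-3.
The substituents are ordered alphabetically, ignoring any di-/tri- multipliers.
The name is 1-bromo-3-iodononan-4-ol.

1-bromo-3-iodononan-4-ol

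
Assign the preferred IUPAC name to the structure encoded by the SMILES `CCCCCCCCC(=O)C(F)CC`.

3-fluorododecan-4-one

The longest chain bearing the carbonyl is 12 carbons long (dodecane).
A ketone (C=O on an internal carbon) is the principal characteristic group, giving the suffix -one.
Number the chain so that numbering from this end puts the carbonyl group at C-4 rather than C-9.
That gives the carbonyl at C-4; a fluoro group at C-3.
The name is 3-fluorododecan-4-one.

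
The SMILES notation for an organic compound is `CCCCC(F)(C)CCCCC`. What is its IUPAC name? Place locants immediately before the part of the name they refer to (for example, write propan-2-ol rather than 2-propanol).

5-fluoro-5-methyldecane

The longest carbon chain is 10 atoms: the parent is decane.
The numbering direction is chosen so that the substituent locant set {5,5} is lower than {6,6} at the first point of difference.
This places a fluoro group at C-5; a methyl group at C-5.
Prefixes are listed alphabetically: fluoro, methyl.
Putting it together: 5-fluoro-5-methyldecane.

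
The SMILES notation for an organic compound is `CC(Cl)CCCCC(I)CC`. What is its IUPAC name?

The parent chain contains 9 carbons (nonane).
Choose the numbering such that the substituent locant set {2,7} is lower than {3,8} at the first point of difference.
This places a chloro group at C-2; an iodo group at C-7.
The substituents are ordered alphabetically, ignoring any di-/tri- multipliers.
The name is 2-chloro-7-iodononane.

2-chloro-7-iodononane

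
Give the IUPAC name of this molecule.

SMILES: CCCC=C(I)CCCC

5-iodonon-4-ene

The longest chain bearing the multiple bond is 9 carbons long (nonane).
There is one C=C double bond, indicated by the ending -ene.
Choose the numbering such that numbering from this end puts the double bond at C-4 rather than C-5.
This places the double bond between C-4 and C-5; an iodo group at C-5.
Assembling the pieces gives 5-iodonon-4-ene.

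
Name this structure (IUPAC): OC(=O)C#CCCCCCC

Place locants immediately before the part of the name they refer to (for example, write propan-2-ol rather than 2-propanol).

non-2-ynoic acid

The longest chain bearing the –COOH group and the multiple bond is 9 carbons long (nonane).
The highest-priority functional group is a carboxylic acid (terminal –COOH), so the name ends in -oic acid.
A C≡C triple bond in the chain gives the infix -yne-.
The numbering direction is chosen so that the carboxylic acid carbon is C-1 by definition.
With this numbering: the triple bond between C-2 and C-3.
Putting it together: non-2-ynoic acid.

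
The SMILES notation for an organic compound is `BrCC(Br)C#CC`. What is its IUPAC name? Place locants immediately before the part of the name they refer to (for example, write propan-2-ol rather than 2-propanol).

4,5-dibromopent-2-yne

The longest carbon chain that includes the multiple bond has 5 carbons, so the parent hydride is pentane.
A C≡C triple bond in the chain gives the infix -yne-.
Choose the numbering such that numbering from this end puts the triple bond at C-2 rather than C-3.
This places the triple bond between C-2 and C-3; bromo groups at C-4 and C-5.
The name is 4,5-dibromopent-2-yne.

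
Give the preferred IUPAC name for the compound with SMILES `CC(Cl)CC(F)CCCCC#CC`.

The longest chain bearing the multiple bond is 11 carbons long (undecane).
The chain contains a C≡C triple bond, so the unsaturation ending is -yne.
Number the chain so that numbering from this end puts the triple bond at C-2 rather than C-9.
That gives the triple bond between C-2 and C-3; a chloro group at C-10; a fluoro group at C-8.
Prefixes are listed alphabetically: chloro, fluoro.
The name is 10-chloro-8-fluoroundec-2-yne.

10-chloro-8-fluoroundec-2-yne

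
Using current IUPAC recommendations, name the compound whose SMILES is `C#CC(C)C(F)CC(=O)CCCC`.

Counting along the main chain through the carbonyl and the multiple bond gives 10 carbons: the parent is decane.
A ketone (C=O on an internal carbon) is the principal characteristic group, giving the suffix -one.
The chain contains a C≡C triple bond, so the unsaturation ending is -yne.
The numbering direction is chosen so that numbering from this end puts the carbonyl group at C-5 rather than C-6.
With this numbering: the carbonyl at C-5; the triple bond between C-9 and C-10; a fluoro group at C-7; a methyl group at C-8.
The substituents are ordered alphabetically, ignoring any di-/tri- multipliers.
Putting it together: 7-fluoro-8-methyldec-9-yn-5-one.

7-fluoro-8-methyldec-9-yn-5-one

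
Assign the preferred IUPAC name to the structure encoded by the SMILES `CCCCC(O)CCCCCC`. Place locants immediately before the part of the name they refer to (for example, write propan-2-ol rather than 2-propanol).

undecan-5-ol

Counting along the main chain through the –OH group gives 11 carbons: the parent is undecane.
The principal characteristic group is an alcohol (–OH), named with the suffix -ol.
Number the chain so that numbering from this end puts the hydroxyl group at C-5 rather than C-7.
With this numbering: the hydroxyl at C-5.
The name is undecan-5-ol.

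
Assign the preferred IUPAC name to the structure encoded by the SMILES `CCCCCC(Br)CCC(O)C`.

The longest carbon chain that includes the –OH group has 10 carbons, so the parent hydride is decane.
An alcohol (–OH) is the principal characteristic group, giving the suffix -ol.
Number the chain so that numbering from this end puts the hydroxyl group at C-2 rather than C-9.
This places the hydroxyl at C-2; a bromo group at C-5.
Putting it together: 5-bromodecan-2-ol.

5-bromodecan-2-ol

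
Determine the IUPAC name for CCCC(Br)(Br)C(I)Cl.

The longest carbon chain is 5 atoms: the parent is pentane.
Choose the numbering such that the substituent locant set {1,1,2,2} is lower than {4,4,5,5} at the first point of difference.
This places two bromo groups at C-2; a chloro group at C-1; an iodo group at C-1.
Prefixes are listed alphabetically: bromo, chloro, iodo.
Assembling the pieces gives 2,2-dibromo-1-chloro-1-iodopentane.

2,2-dibromo-1-chloro-1-iodopentane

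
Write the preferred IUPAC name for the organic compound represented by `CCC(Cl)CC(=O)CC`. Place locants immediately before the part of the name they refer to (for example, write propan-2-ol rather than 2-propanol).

The longest carbon chain that includes the carbonyl has 7 carbons, so the parent hydride is heptane.
The principal characteristic group is a ketone (C=O on an internal carbon), named with the suffix -one.
Choose the numbering such that numbering from this end puts the carbonyl group at C-3 rather than C-5.
This places the carbonyl at C-3; a chloro group at C-5.
Assembling the pieces gives 5-chloroheptan-3-one.

5-chloroheptan-3-one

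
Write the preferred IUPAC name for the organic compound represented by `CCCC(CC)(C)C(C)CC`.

The longest continuous carbon chain has 7 atoms, so the parent hydride is heptane.
Number the chain so that the substituent locant set {3,4,4} is lower than {4,4,5} at the first point of difference.
This places an ethyl group at C-4; methyl groups at C-3 and C-4.
Prefixes are listed alphabetically: ethyl, methyl.
Assembling the pieces gives 4-ethyl-3,4-dimethylheptane.

4-ethyl-3,4-dimethylheptane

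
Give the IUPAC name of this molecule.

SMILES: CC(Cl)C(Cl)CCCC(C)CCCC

The parent chain contains 11 carbons (undecane).
Number the chain so that the substituent locant set {2,3,7} is lower than {5,9,10} at the first point of difference.
With this numbering: chloro groups at C-2 and C-3; a methyl group at C-7.
Prefixes are listed alphabetically: chloro, methyl.
The name is 2,3-dichloro-7-methylundecane.

2,3-dichloro-7-methylundecane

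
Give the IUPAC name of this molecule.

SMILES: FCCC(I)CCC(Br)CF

The longest carbon chain is 7 atoms: the parent is heptane.
The numbering direction is chosen so that the substituent locant set {1,2,5,7} is lower than {1,3,6,7} at the first point of difference.
This places a bromo group at C-2; fluoro groups at C-1 and C-7; an iodo group at C-5.
Substituent prefixes are cited in alphabetical order (multiplying prefixes like di-/tri- are ignored for ordering).
The name is 2-bromo-1,7-difluoro-5-iodoheptane.

2-bromo-1,7-difluoro-5-iodoheptane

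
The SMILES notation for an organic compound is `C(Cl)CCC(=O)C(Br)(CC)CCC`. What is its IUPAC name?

Counting along the main chain through the carbonyl gives 8 carbons: the parent is octane.
The principal characteristic group is a ketone (C=O on an internal carbon), named with the suffix -one.
Choose the numbering such that numbering from this end puts the carbonyl group at C-4 rather than C-5.
This places the carbonyl at C-4; a bromo group at C-5; a chloro group at C-1; an ethyl group at C-5.
Substituent prefixes are cited in alphabetical order (multiplying prefixes like di-/tri- are ignored for ordering).
The name is 5-bromo-1-chloro-5-ethyloctan-4-one.

5-bromo-1-chloro-5-ethyloctan-4-one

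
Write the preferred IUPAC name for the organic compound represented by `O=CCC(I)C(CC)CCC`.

4-ethyl-3-iodoheptanal

The longest chain bearing the –CHO group is 7 carbons long (heptane).
The highest-priority functional group is an aldehyde (terminal –CHO), so the name ends in -al.
The numbering direction is chosen so that the aldehyde carbon is C-1 by definition.
This places an ethyl group at C-4; an iodo group at C-3.
The substituents are ordered alphabetically, ignoring any di-/tri- multipliers.
Putting it together: 4-ethyl-3-iodoheptanal.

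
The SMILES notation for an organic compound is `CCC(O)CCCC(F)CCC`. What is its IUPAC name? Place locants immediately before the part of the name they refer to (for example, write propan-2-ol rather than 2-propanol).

The longest chain bearing the –OH group is 10 carbons long (decane).
The principal characteristic group is an alcohol (–OH), named with the suffix -ol.
Number the chain so that numbering from this end puts the hydroxyl group at C-3 rather than C-8.
This places the hydroxyl at C-3; a fluoro group at C-7.
Assembling the pieces gives 7-fluorodecan-3-ol.

7-fluorodecan-3-ol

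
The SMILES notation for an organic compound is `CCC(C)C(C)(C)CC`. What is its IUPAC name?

3,3,4-trimethylhexane

The parent chain contains 6 carbons (hexane).
Number the chain so that the substituent locant set {3,3,4} is lower than {3,4,4} at the first point of difference.
That gives methyl groups at C-3 (×2) and C-4.
Putting it together: 3,3,4-trimethylhexane.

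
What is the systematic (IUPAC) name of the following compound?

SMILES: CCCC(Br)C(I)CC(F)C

5-bromo-2-fluoro-4-iodooctane

The parent chain contains 8 carbons (octane).
Choose the numbering such that the substituent locant set {2,4,5} is lower than {4,5,7} at the first point of difference.
With this numbering: a bromo group at C-5; a fluoro group at C-2; an iodo group at C-4.
Substituent prefixes are cited in alphabetical order (multiplying prefixes like di-/tri- are ignored for ordering).
The name is 5-bromo-2-fluoro-4-iodooctane.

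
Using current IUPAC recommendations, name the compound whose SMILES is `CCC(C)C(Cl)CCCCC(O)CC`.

8-chloro-9-methylundecan-3-ol

The longest carbon chain that includes the –OH group has 11 carbons, so the parent hydride is undecane.
The principal characteristic group is an alcohol (–OH), named with the suffix -ol.
Choose the numbering such that numbering from this end puts the hydroxyl group at C-3 rather than C-9.
That gives the hydroxyl at C-3; a chloro group at C-8; a methyl group at C-9.
Prefixes are listed alphabetically: chloro, methyl.
Assembling the pieces gives 8-chloro-9-methylundecan-3-ol.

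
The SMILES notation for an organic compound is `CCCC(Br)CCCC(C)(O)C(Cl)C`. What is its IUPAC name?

The longest carbon chain that includes the –OH group has 10 carbons, so the parent hydride is decane.
The principal characteristic group is an alcohol (–OH), named with the suffix -ol.
Choose the numbering such that numbering from this end puts the hydroxyl group at C-3 rather than C-8.
With this numbering: the hydroxyl at C-3; a bromo group at C-7; a chloro group at C-2; a methyl group at C-3.
Substituent prefixes are cited in alphabetical order (multiplying prefixes like di-/tri- are ignored for ordering).
Putting it together: 7-bromo-2-chloro-3-methyldecan-3-ol.

7-bromo-2-chloro-3-methyldecan-3-ol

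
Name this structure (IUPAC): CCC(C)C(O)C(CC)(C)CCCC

The longest carbon chain that includes the –OH group has 9 carbons, so the parent hydride is nonane.
The principal characteristic group is an alcohol (–OH), named with the suffix -ol.
The numbering direction is chosen so that numbering from this end puts the hydroxyl group at C-4 rather than C-6.
That gives the hydroxyl at C-4; an ethyl group at C-5; methyl groups at C-3 and C-5.
Substituent prefixes are cited in alphabetical order (multiplying prefixes like di-/tri- are ignored for ordering).
The name is 5-ethyl-3,5-dimethylnonan-4-ol.

5-ethyl-3,5-dimethylnonan-4-ol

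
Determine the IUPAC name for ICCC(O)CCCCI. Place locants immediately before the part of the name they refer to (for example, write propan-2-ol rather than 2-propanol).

1,7-diiodoheptan-3-ol

The longest chain bearing the –OH group is 7 carbons long (heptane).
The highest-priority functional group is an alcohol (–OH), so the name ends in -ol.
The numbering direction is chosen so that numbering from this end puts the hydroxyl group at C-3 rather than C-5.
With this numbering: the hydroxyl at C-3; iodo groups at C-1 and C-7.
Putting it together: 1,7-diiodoheptan-3-ol.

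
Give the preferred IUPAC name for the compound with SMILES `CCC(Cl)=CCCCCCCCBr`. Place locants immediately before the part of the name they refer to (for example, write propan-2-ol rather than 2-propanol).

Counting along the main chain through the multiple bond gives 11 carbons: the parent is undecane.
A C=C double bond in the chain gives the infix -ene-.
Number the chain so that numbering from this end puts the double bond at C-3 rather than C-8.
This places the double bond between C-3 and C-4; a bromo group at C-11; a chloro group at C-3.
Substituent prefixes are cited in alphabetical order (multiplying prefixes like di-/tri- are ignored for ordering).
The name is 11-bromo-3-chloroundec-3-ene.

11-bromo-3-chloroundec-3-ene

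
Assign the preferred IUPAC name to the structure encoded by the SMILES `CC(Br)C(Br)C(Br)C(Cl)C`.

The longest carbon chain is 6 atoms: the parent is hexane.
The numbering direction is chosen so that the locant sets are identical either way, so the alphabetically earlier bromo substituent takes the lower locants ({2,3,4} rather than {3,4,5}, first differing at 2 vs 3).
This places bromo groups at C-2 and C-3 and C-4; a chloro group at C-5.
Prefixes are listed alphabetically: bromo, chloro.
The name is 2,3,4-tribromo-5-chlorohexane.

2,3,4-tribromo-5-chlorohexane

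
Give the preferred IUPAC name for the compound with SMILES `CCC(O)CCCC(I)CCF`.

The longest chain bearing the –OH group is 9 carbons long (nonane).
The highest-priority functional group is an alcohol (–OH), so the name ends in -ol.
Choose the numbering such that numbering from this end puts the hydroxyl group at C-3 rather than C-7.
This places the hydroxyl at C-3; a fluoro group at C-9; an iodo group at C-7.
The substituents are ordered alphabetically, ignoring any di-/tri- multipliers.
Assembling the pieces gives 9-fluoro-7-iodononan-3-ol.

9-fluoro-7-iodononan-3-ol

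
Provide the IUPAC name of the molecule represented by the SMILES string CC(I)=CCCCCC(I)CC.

2,8-diiododec-2-ene

Counting along the main chain through the multiple bond gives 10 carbons: the parent is decane.
There is one C=C double bond, indicated by the ending -ene.
Choose the numbering such that numbering from this end puts the double bond at C-2 rather than C-8.
This places the double bond between C-2 and C-3; iodo groups at C-2 and C-8.
The name is 2,8-diiododec-2-ene.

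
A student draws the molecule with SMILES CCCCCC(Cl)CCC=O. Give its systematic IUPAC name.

The longest chain bearing the –CHO group is 9 carbons long (nonane).
The principal characteristic group is an aldehyde (terminal –CHO), named with the suffix -al.
The numbering direction is chosen so that the aldehyde carbon is C-1 by definition.
This places a chloro group at C-4.
The name is 4-chlorononanal.

4-chlorononanal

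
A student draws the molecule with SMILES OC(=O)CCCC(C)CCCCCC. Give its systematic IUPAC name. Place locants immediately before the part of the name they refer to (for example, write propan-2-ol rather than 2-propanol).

The longest chain bearing the –COOH group is 11 carbons long (undecane).
The principal characteristic group is a carboxylic acid (terminal –COOH), named with the suffix -oic acid.
The numbering direction is chosen so that the carboxylic acid carbon is C-1 by definition.
That gives a methyl group at C-5.
Assembling the pieces gives 5-methylundecanoic acid.

5-methylundecanoic acid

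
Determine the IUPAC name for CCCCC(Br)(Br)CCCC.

5,5-dibromononane

The longest carbon chain is 9 atoms: the parent is nonane.
Numbering from either end gives identical locants here.
With this numbering: two bromo groups at C-5.
The name is 5,5-dibromononane.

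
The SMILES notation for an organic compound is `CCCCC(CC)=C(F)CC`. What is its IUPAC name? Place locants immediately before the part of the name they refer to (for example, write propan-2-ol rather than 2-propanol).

4-ethyl-3-fluorooct-3-ene

The longest chain bearing the multiple bond is 8 carbons long (octane).
The chain contains a C=C double bond, so the unsaturation ending is -ene.
The numbering direction is chosen so that numbering from this end puts the double bond at C-3 rather than C-5.
With this numbering: the double bond between C-3 and C-4; an ethyl group at C-4; a fluoro group at C-3.
Substituent prefixes are cited in alphabetical order (multiplying prefixes like di-/tri- are ignored for ordering).
Assembling the pieces gives 4-ethyl-3-fluorooct-3-ene.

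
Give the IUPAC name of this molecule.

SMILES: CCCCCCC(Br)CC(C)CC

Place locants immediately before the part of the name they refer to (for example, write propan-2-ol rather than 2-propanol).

5-bromo-3-methylundecane

The parent chain contains 11 carbons (undecane).
The numbering direction is chosen so that the substituent locant set {3,5} is lower than {7,9} at the first point of difference.
This places a bromo group at C-5; a methyl group at C-3.
The substituents are ordered alphabetically, ignoring any di-/tri- multipliers.
The name is 5-bromo-3-methylundecane.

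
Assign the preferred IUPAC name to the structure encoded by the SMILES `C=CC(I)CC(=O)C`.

The longest chain bearing the carbonyl and the multiple bond is 6 carbons long (hexane).
A ketone (C=O on an internal carbon) is the principal characteristic group, giving the suffix -one.
There is one C=C double bond, indicated by the ending -ene.
The numbering direction is chosen so that numbering from this end puts the carbonyl group at C-2 rather than C-5.
This places the carbonyl at C-2; the double bond between C-5 and C-6; an iodo group at C-4.
Putting it together: 4-iodohex-5-en-2-one.

4-iodohex-5-en-2-one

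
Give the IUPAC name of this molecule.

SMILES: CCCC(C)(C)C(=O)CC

4,4-dimethylheptan-3-one

The longest chain bearing the carbonyl is 7 carbons long (heptane).
A ketone (C=O on an internal carbon) is the principal characteristic group, giving the suffix -one.
The numbering direction is chosen so that numbering from this end puts the carbonyl group at C-3 rather than C-5.
With this numbering: the carbonyl at C-3; two methyl groups at C-4.
Assembling the pieces gives 4,4-dimethylheptan-3-one.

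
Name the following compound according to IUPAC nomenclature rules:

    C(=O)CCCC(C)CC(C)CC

5,7-dimethylnonanal

Counting along the main chain through the –CHO group gives 9 carbons: the parent is nonane.
The highest-priority functional group is an aldehyde (terminal –CHO), so the name ends in -al.
Number the chain so that the aldehyde carbon is C-1 by definition.
With this numbering: methyl groups at C-5 and C-7.
Assembling the pieces gives 5,7-dimethylnonanal.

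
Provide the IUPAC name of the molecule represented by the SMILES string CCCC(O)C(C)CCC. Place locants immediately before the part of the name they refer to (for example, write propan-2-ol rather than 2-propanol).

5-methyloctan-4-ol

The longest carbon chain that includes the –OH group has 8 carbons, so the parent hydride is octane.
The highest-priority functional group is an alcohol (–OH), so the name ends in -ol.
The numbering direction is chosen so that numbering from this end puts the hydroxyl group at C-4 rather than C-5.
That gives the hydroxyl at C-4; a methyl group at C-5.
Assembling the pieces gives 5-methyloctan-4-ol.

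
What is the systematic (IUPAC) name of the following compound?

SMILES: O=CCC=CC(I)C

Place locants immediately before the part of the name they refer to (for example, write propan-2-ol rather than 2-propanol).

5-iodohex-3-enal

Counting along the main chain through the –CHO group and the multiple bond gives 6 carbons: the parent is hexane.
An aldehyde (terminal –CHO) is the principal characteristic group, giving the suffix -al.
A C=C double bond in the chain gives the infix -ene-.
Choose the numbering such that the aldehyde carbon is C-1 by definition.
This places the double bond between C-3 and C-4; an iodo group at C-5.
Assembling the pieces gives 5-iodohex-3-enal.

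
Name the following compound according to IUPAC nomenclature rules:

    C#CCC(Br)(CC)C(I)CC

4-bromo-4-ethyl-5-iodohept-1-yne

The longest chain bearing the multiple bond is 7 carbons long (heptane).
The chain contains a C≡C triple bond, so the unsaturation ending is -yne.
Choose the numbering such that numbering from this end puts the triple bond at C-1 rather than C-6.
With this numbering: the triple bond between C-1 and C-2; a bromo group at C-4; an ethyl group at C-4; an iodo group at C-5.
The substituents are ordered alphabetically, ignoring any di-/tri- multipliers.
Putting it together: 4-bromo-4-ethyl-5-iodohept-1-yne.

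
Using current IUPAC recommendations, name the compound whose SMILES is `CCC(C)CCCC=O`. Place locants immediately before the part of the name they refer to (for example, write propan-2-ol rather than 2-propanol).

The longest carbon chain that includes the –CHO group has 7 carbons, so the parent hydride is heptane.
An aldehyde (terminal –CHO) is the principal characteristic group, giving the suffix -al.
Number the chain so that the aldehyde carbon is C-1 by definition.
This places a methyl group at C-5.
Assembling the pieces gives 5-methylheptanal.

5-methylheptanal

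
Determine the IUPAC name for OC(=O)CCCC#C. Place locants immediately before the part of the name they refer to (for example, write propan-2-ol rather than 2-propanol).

Counting along the main chain through the –COOH group and the multiple bond gives 6 carbons: the parent is hexane.
The highest-priority functional group is a carboxylic acid (terminal –COOH), so the name ends in -oic acid.
There is one C≡C triple bond, indicated by the ending -yne.
Number the chain so that the carboxylic acid carbon is C-1 by definition.
With this numbering: the triple bond between C-5 and C-6.
The name is hex-5-ynoic acid.

hex-5-ynoic acid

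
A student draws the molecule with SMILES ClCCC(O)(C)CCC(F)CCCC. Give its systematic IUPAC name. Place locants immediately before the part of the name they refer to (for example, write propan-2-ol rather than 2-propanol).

The longest carbon chain that includes the –OH group has 10 carbons, so the parent hydride is decane.
The principal characteristic group is an alcohol (–OH), named with the suffix -ol.
The numbering direction is chosen so that numbering from this end puts the hydroxyl group at C-3 rather than C-8.
This places the hydroxyl at C-3; a chloro group at C-1; a fluoro group at C-6; a methyl group at C-3.
The substituents are ordered alphabetically, ignoring any di-/tri- multipliers.
The name is 1-chloro-6-fluoro-3-methyldecan-3-ol.

1-chloro-6-fluoro-3-methyldecan-3-ol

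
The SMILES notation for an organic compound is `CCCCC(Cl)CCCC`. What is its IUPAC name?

5-chlorononane

The longest continuous carbon chain has 9 atoms, so the parent hydride is nonane.
Both numbering directions give the same locant set; either may be used.
With this numbering: a chloro group at C-5.
Assembling the pieces gives 5-chlorononane.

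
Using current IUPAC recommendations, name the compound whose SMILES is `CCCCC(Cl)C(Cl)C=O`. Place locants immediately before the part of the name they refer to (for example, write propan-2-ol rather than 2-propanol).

2,3-dichloroheptanal

The longest carbon chain that includes the –CHO group has 7 carbons, so the parent hydride is heptane.
The highest-priority functional group is an aldehyde (terminal –CHO), so the name ends in -al.
The numbering direction is chosen so that the aldehyde carbon is C-1 by definition.
This places chloro groups at C-2 and C-3.
Assembling the pieces gives 2,3-dichloroheptanal.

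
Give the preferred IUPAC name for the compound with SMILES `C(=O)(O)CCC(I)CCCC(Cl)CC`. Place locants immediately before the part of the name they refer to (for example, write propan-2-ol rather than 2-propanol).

8-chloro-4-iododecanoic acid

Counting along the main chain through the –COOH group gives 10 carbons: the parent is decane.
The principal characteristic group is a carboxylic acid (terminal –COOH), named with the suffix -oic acid.
Choose the numbering such that the carboxylic acid carbon is C-1 by definition.
This places a chloro group at C-8; an iodo group at C-4.
Substituent prefixes are cited in alphabetical order (multiplying prefixes like di-/tri- are ignored for ordering).
Assembling the pieces gives 8-chloro-4-iododecanoic acid.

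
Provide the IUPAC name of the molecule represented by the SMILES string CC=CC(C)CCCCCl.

The longest carbon chain that includes the multiple bond has 8 carbons, so the parent hydride is octane.
There is one C=C double bond, indicated by the ending -ene.
Number the chain so that numbering from this end puts the double bond at C-2 rather than C-6.
With this numbering: the double bond between C-2 and C-3; a chloro group at C-8; a methyl group at C-4.
The substituents are ordered alphabetically, ignoring any di-/tri- multipliers.
Assembling the pieces gives 8-chloro-4-methyloct-2-ene.

8-chloro-4-methyloct-2-ene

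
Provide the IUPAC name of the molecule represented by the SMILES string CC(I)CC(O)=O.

Counting along the main chain through the –COOH group gives 4 carbons: the parent is butane.
A carboxylic acid (terminal –COOH) is the principal characteristic group, giving the suffix -oic acid.
Number the chain so that the carboxylic acid carbon is C-1 by definition.
This places an iodo group at C-3.
The name is 3-iodobutanoic acid.

3-iodobutanoic acid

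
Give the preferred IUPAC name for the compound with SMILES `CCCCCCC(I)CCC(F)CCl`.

1-chloro-2-fluoro-5-iodoundecane

The longest carbon chain is 11 atoms: the parent is undecane.
The numbering direction is chosen so that the substituent locant set {1,2,5} is lower than {7,10,11} at the first point of difference.
That gives a chloro group at C-1; a fluoro group at C-2; an iodo group at C-5.
The substituents are ordered alphabetically, ignoring any di-/tri- multipliers.
The name is 1-chloro-2-fluoro-5-iodoundecane.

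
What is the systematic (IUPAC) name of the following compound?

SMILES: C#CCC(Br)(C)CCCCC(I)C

The longest carbon chain that includes the multiple bond has 10 carbons, so the parent hydride is decane.
The chain contains a C≡C triple bond, so the unsaturation ending is -yne.
Number the chain so that numbering from this end puts the triple bond at C-1 rather than C-9.
With this numbering: the triple bond between C-1 and C-2; a bromo group at C-4; an iodo group at C-9; a methyl group at C-4.
The substituents are ordered alphabetically, ignoring any di-/tri- multipliers.
Assembling the pieces gives 4-bromo-9-iodo-4-methyldec-1-yne.

4-bromo-9-iodo-4-methyldec-1-yne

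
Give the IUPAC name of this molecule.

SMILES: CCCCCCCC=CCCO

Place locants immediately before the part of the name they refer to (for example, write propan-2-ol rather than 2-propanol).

Counting along the main chain through the –OH group and the multiple bond gives 11 carbons: the parent is undecane.
An alcohol (–OH) is the principal characteristic group, giving the suffix -ol.
The chain contains a C=C double bond, so the unsaturation ending is -ene.
The numbering direction is chosen so that numbering from this end puts the hydroxyl group at C-1 rather than C-11.
This places the hydroxyl at C-1; the double bond between C-3 and C-4.
Assembling the pieces gives undec-3-en-1-ol.

undec-3-en-1-ol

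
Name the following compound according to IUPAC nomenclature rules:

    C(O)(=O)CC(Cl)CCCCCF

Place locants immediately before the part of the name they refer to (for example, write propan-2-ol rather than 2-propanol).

The longest chain bearing the –COOH group is 8 carbons long (octane).
The highest-priority functional group is a carboxylic acid (terminal –COOH), so the name ends in -oic acid.
Choose the numbering such that the carboxylic acid carbon is C-1 by definition.
This places a chloro group at C-3; a fluoro group at C-8.
Substituent prefixes are cited in alphabetical order (multiplying prefixes like di-/tri- are ignored for ordering).
Assembling the pieces gives 3-chloro-8-fluorooctanoic acid.

3-chloro-8-fluorooctanoic acid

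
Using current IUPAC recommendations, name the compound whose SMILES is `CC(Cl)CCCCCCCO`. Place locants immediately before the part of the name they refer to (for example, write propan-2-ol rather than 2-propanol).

8-chlorononan-1-ol

The longest chain bearing the –OH group is 9 carbons long (nonane).
The highest-priority functional group is an alcohol (–OH), so the name ends in -ol.
The numbering direction is chosen so that numbering from this end puts the hydroxyl group at C-1 rather than C-9.
With this numbering: the hydroxyl at C-1; a chloro group at C-8.
Putting it together: 8-chlorononan-1-ol.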